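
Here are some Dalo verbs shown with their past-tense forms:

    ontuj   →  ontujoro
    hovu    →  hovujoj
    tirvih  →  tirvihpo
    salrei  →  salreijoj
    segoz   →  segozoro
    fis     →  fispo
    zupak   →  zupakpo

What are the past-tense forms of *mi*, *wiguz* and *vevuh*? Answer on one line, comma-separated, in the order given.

mijoj, wiguzoro, vevuhpo

The alternation tracks the final sound of the stem — -po when the stem ends in a voiceless consonant (*tirvih*, *fis*, *zupak*); -oro when the stem ends in a voiced consonant (*ontuj*, *segoz*); -joj when the stem ends in a vowel (*hovu*, *salrei*).
Since the final sound of *mi* is /i/ (a vowel), it takes -joj, giving *mijoj*.
*wiguz* — final sound /z/ (a voiced consonant) → -oro → *wiguzoro*.
*vevuh* — final sound /h/ (a voiceless consonant) → -po → *vevuhpo*.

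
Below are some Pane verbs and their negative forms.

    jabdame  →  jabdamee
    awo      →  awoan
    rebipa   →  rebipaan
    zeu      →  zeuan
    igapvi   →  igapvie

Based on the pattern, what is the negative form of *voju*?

vojuan

Looking at the last vowel of each stem: -e when the last vowel of the stem is a front vowel (*jabdame*, *igapvi*); -an when the last vowel of the stem is a back vowel (*awo*, *rebipa*, *zeu*).
*voju* — last vowel /u/ (a back vowel) → -an → *vojuan*.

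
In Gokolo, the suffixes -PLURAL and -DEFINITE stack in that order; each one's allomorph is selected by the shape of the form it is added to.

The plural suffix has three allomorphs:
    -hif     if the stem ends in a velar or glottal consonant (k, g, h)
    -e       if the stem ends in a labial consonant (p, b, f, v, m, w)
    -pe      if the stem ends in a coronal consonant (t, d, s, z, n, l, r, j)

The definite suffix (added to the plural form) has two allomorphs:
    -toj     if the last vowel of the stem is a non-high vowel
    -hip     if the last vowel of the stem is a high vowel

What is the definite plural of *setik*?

setikhifhip

*setik* — final consonant /k/ (velar/glottal) → -hif → *setikhif*.
Since the last vowel of the plural form *setikhif* is /i/ (a high vowel), it takes -hip, giving *setikhifhip*.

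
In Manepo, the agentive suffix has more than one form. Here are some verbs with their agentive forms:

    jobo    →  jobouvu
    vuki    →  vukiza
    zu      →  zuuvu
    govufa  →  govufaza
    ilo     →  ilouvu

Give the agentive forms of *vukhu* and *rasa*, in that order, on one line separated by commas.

vukhuuvu, rasaza

The suffix is conditioned by the last vowel: -uvu when the last vowel of the stem is a rounded vowel (*jobo*, *zu*, *ilo*); -za when the last vowel of the stem is an unrounded vowel (*vuki*, *govufa*).
*vukhu* — last vowel /u/ (a rounded vowel) → -uvu → *vukhuuvu*.
The last vowel of *rasa* is /a/, which is an unrounded vowel, so the suffix is -za, giving *rasaza*.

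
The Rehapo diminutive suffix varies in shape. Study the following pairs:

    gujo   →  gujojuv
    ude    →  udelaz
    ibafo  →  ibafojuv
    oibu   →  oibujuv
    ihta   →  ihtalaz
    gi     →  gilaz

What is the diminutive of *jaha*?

The suffix is conditioned by the last vowel: -juv when the last vowel of the stem is a rounded vowel (*gujo*, *ibafo*, *oibu*); -laz when the last vowel of the stem is an unrounded vowel (*ude*, *ihta*, *gi*).
*jaha* — last vowel /a/ (an unrounded vowel) → -laz → *jahalaz*.

jahalaz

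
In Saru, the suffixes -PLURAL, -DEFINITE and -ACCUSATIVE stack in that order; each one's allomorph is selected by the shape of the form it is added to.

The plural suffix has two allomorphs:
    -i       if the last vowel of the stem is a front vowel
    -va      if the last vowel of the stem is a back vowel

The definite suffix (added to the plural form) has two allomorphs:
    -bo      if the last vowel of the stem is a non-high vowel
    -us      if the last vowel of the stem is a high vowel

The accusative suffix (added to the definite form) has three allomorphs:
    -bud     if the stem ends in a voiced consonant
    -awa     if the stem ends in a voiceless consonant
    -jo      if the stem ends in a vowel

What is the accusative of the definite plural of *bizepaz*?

bizepazvabojo

The last vowel of *bizepaz* is /a/, which is a back vowel, so the plural suffix is -va, giving *bizepazva*.
The last vowel of the plural form *bizepazva* is /a/, which is a non-high vowel, so the definite suffix is -bo, giving *bizepazvabo*.
The definite form *bizepazvabo*: final sound = /o/, a vowel → -jo → *bizepazvabojo*.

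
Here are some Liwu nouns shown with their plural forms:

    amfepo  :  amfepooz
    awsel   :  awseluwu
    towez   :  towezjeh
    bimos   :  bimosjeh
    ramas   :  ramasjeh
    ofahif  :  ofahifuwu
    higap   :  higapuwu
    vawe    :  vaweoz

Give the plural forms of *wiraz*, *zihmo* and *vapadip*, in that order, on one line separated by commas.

The alternation tracks the final sound of the stem — -jeh when the stem ends in a sibilant (*towez*, *bimos*, *ramas*); -uwu when the stem ends in a non-sibilant consonant (*awsel*, *ofahif*, *higap*); -oz when the stem ends in a vowel (*amfepo*, *vawe*).
The final sound of *wiraz* is /z/, which is a sibilant, so the suffix is -jeh, giving *wirazjeh*.
*zihmo*: final sound = /o/, a vowel → -oz → *zihmooz*.
Since the final sound of *vapadip* is /p/ (a non-sibilant consonant), it takes -uwu, giving *vapadipuwu*.

wirazjeh, zihmooz, vapadipuwu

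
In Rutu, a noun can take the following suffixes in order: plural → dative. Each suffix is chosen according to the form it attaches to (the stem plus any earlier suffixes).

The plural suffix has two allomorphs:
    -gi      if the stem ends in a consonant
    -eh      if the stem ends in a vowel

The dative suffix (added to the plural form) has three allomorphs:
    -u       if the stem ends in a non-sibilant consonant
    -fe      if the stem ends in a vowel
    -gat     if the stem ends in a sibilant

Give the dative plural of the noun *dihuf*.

The final sound of *dihuf* is /f/, which is a consonant, so the plural suffix is -gi, giving *dihufgi*.
The plural form *dihufgi*: final sound = /i/, a vowel → -fe → *dihufgife*.

dihufgife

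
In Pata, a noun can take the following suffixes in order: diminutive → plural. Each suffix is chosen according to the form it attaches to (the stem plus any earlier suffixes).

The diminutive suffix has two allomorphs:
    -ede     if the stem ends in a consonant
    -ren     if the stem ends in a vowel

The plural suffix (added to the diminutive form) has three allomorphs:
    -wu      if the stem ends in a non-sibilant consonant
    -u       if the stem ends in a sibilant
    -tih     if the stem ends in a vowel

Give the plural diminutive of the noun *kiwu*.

kiwurenwu

Since the final sound of *kiwu* is /u/ (a vowel), it takes -ren, giving *kiwuren*.
The diminutive form *kiwuren*: final sound = /n/, a non-sibilant consonant → -wu → *kiwurenwu*.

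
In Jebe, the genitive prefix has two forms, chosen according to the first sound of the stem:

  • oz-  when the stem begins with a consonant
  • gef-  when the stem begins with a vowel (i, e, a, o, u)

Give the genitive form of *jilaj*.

ozjilaj

*jilaj*: first sound = /j/, a consonant → oz- → *ozjilaj*.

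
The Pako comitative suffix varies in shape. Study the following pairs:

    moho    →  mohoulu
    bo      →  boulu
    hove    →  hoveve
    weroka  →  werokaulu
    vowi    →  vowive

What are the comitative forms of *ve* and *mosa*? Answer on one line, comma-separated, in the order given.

Looking at the last vowel of each stem: -ve when the last vowel of the stem is a front vowel (*hove*, *vowi*); -ulu when the last vowel of the stem is a back vowel (*moho*, *bo*, *weroka*).
The last vowel of *ve* is /e/, which is a front vowel, so the suffix is -ve, giving *veve*.
*mosa* — last vowel /a/ (a back vowel) → -ulu → *mosaulu*.

veve, mosaulu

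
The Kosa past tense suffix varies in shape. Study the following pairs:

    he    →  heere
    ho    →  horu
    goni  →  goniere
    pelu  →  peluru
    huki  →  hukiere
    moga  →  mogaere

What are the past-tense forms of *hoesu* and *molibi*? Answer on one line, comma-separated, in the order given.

hoesuru, molibiere

The suffix is conditioned by the last vowel: -ru when the last vowel of the stem is a rounded vowel (*ho*, *pelu*); -ere when the last vowel of the stem is an unrounded vowel (*he*, *goni*, *huki*, *moga*).
Since the last vowel of *hoesu* is /u/ (a rounded vowel), it takes -ru, giving *hoesuru*.
The last vowel of *molibi* is /i/, which is an unrounded vowel, so the suffix is -ere, giving *molibiere*.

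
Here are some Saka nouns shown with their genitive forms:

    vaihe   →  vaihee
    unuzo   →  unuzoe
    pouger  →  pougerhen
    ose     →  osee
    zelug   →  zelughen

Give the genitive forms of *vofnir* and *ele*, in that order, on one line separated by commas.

vofnirhen, elee

The suffix is conditioned by the final sound: -hen when the stem ends in a consonant (*pouger*, *zelug*); -e when the stem ends in a vowel (*vaihe*, *unuzo*, *ose*).
The final sound of *vofnir* is /r/, which is a consonant, so the suffix is -hen, giving *vofnirhen*.
The final sound of *ele* is /e/, which is a vowel, so the suffix is -e, giving *elee*.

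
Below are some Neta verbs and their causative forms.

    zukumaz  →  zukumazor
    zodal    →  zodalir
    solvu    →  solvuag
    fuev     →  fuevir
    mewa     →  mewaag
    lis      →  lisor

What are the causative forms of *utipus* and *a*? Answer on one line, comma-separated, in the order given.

utipusor, aag

The suffix is conditioned by the final sound: -or when the stem ends in a sibilant (*zukumaz*, *lis*); -ir when the stem ends in a non-sibilant consonant (*zodal*, *fuev*); -ag when the stem ends in a vowel (*solvu*, *mewa*).
Since the final sound of *utipus* is /s/ (a sibilant), it takes -or, giving *utipusor*.
Since the final sound of *a* is /a/ (a vowel), it takes -ag, giving *aag*.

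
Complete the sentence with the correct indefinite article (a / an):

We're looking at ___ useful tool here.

a

The indefinite article is chosen by the initial *sound* of the following word, not its spelling.
*useful* begins with the sound /juː/ (u pronounced /juː/) — a consonant sound.
So the article is *a*: We're looking at a useful tool here.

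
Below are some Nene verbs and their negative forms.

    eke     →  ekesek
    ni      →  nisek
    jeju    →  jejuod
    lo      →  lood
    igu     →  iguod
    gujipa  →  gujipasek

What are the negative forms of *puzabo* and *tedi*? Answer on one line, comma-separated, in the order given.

The suffix is conditioned by the last vowel: -od when the last vowel of the stem is a rounded vowel (*jeju*, *lo*, *igu*); -sek when the last vowel of the stem is an unrounded vowel (*eke*, *ni*, *gujipa*).
*puzabo* — last vowel /o/ (a rounded vowel) → -od → *puzabood*.
*tedi*: last vowel = /i/, an unrounded vowel → -sek → *tedisek*.

puzabood, tedisek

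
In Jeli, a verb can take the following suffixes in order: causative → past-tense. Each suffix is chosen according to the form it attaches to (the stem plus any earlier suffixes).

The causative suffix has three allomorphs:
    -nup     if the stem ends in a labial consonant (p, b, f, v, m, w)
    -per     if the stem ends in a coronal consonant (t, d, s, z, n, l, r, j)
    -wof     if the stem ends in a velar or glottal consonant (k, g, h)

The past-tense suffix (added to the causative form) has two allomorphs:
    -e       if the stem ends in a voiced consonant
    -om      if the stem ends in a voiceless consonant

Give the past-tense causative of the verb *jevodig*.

The final consonant of *jevodig* is /g/, which is velar/glottal, so the causative suffix is -wof, giving *jevodigwof*.
The final consonant of the causative form *jevodigwof* is /f/, which is voiceless, so the past-tense suffix is -om, giving *jevodigwofom*.

jevodigwofom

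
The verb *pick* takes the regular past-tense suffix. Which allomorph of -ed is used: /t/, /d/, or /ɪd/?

/t/

The stem *pick* ends in a voiceless consonant other than /t/.
The -ed suffix is realized as /ɪd/ after /t, d/; as /t/ after other voiceless consonants; and as /d/ after other voiced sounds.
So -ed on *pick* is pronounced /t/.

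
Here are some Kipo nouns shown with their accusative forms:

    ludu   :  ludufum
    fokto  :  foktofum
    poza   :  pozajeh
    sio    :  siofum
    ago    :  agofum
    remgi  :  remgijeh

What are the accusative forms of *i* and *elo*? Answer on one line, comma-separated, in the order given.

ijeh, elofum

Looking at the last vowel of each stem: -fum when the last vowel of the stem is a rounded vowel (*ludu*, *fokto*, *sio*, *ago*); -jeh when the last vowel of the stem is an unrounded vowel (*poza*, *remgi*).
The last vowel of *i* is /i/, which is an unrounded vowel, so the suffix is -jeh, giving *ijeh*.
Since the last vowel of *elo* is /o/ (a rounded vowel), it takes -fum, giving *elofum*.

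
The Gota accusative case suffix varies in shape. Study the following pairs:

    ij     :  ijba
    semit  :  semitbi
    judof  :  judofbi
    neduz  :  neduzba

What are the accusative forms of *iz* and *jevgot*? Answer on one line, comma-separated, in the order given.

The pattern is voicing of the final consonant: -bi when the stem ends in a voiceless consonant (*semit*, *judof*); -ba when the stem ends in a voiced consonant (*ij*, *neduz*).
*iz*: final consonant = /z/, voiced → -ba → *izba*.
*jevgot* — final consonant /t/ (voiceless) → -bi → *jevgotbi*.

izba, jevgotbi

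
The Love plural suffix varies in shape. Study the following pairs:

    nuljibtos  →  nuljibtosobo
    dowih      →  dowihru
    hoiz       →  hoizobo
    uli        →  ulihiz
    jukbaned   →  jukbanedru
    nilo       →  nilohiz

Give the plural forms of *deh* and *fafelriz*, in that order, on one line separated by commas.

dehru, fafelrizobo

The suffix is conditioned by the final sound: -obo when the stem ends in a sibilant (*nuljibtos*, *hoiz*); -ru when the stem ends in a non-sibilant consonant (*dowih*, *jukbaned*); -hiz when the stem ends in a vowel (*uli*, *nilo*).
Since the final sound of *deh* is /h/ (a non-sibilant consonant), it takes -ru, giving *dehru*.
*fafelriz* — final sound /z/ (a sibilant) → -obo → *fafelrizobo*.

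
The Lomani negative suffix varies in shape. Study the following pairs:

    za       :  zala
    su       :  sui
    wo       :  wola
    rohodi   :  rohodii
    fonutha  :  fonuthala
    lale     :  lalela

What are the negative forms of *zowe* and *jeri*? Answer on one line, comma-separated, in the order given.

zowela, jerii

The alternation tracks the last vowel of the stem — -i when the last vowel of the stem is a high vowel (*su*, *rohodi*); -la when the last vowel of the stem is a non-high vowel (*za*, *wo*, *fonutha*, *lale*).
*zowe* — last vowel /e/ (a non-high vowel) → -la → *zowela*.
*jeri* — last vowel /i/ (a high vowel) → -i → *jerii*.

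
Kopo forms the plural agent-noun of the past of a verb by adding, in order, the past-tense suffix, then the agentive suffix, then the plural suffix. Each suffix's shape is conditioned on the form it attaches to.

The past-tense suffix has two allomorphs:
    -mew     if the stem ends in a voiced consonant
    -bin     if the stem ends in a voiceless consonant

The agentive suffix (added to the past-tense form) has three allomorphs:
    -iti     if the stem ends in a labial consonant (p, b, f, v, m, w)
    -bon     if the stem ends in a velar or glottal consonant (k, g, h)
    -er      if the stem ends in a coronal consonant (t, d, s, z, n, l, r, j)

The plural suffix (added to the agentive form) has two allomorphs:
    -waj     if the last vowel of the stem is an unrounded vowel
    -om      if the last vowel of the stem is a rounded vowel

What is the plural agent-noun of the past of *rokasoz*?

Since the final consonant of *rokasoz* is /z/ (voiced), it takes -mew, giving *rokasozmew*.
The final consonant of the past-tense form *rokasozmew* is /w/, which is labial, so the agentive suffix is -iti, giving *rokasozmewiti*.
The last vowel of the agentive form *rokasozmewiti* is /i/, which is an unrounded vowel, so the plural suffix is -waj, giving *rokasozmewitiwaj*.

rokasozmewitiwaj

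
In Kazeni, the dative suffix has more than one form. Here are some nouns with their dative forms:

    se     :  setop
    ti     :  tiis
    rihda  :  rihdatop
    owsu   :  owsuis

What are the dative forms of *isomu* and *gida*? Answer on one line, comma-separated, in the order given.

The pattern is height harmony: -is when the last vowel of the stem is a high vowel (*ti*, *owsu*); -top when the last vowel of the stem is a non-high vowel (*se*, *rihda*).
*isomu* — last vowel /u/ (a high vowel) → -is → *isomuis*.
*gida*: last vowel = /a/, a non-high vowel → -top → *gidatop*.

isomuis, gidatop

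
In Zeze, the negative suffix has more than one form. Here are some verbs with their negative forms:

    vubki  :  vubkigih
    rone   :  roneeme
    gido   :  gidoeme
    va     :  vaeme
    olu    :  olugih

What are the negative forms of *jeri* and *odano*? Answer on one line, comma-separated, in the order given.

jerigih, odanoeme

The suffix is conditioned by the last vowel: -gih when the last vowel of the stem is a high vowel (*vubki*, *olu*); -eme when the last vowel of the stem is a non-high vowel (*rone*, *gido*, *va*).
The last vowel of *jeri* is /i/, which is a high vowel, so the suffix is -gih, giving *jerigih*.
*odano*: last vowel = /o/, a non-high vowel → -eme → *odanoeme*.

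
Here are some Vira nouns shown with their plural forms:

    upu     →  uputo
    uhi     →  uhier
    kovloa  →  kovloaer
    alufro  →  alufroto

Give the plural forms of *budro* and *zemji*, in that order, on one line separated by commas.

The pattern is rounding harmony: -to when the last vowel of the stem is a rounded vowel (*upu*, *alufro*); -er when the last vowel of the stem is an unrounded vowel (*uhi*, *kovloa*).
*budro*: last vowel = /o/, a rounded vowel → -to → *budroto*.
*zemji*: last vowel = /i/, an unrounded vowel → -er → *zemjier*.

budroto, zemjier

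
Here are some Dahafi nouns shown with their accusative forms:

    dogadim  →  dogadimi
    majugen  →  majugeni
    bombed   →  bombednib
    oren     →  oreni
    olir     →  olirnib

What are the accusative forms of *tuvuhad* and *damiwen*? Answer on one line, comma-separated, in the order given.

tuvuhadnib, damiweni

The alternation tracks the final consonant of the stem — -i when the stem ends in a nasal (*dogadim*, *majugen*, *oren*); -nib when the stem ends in a non-nasal consonant (*bombed*, *olir*).
The final consonant of *tuvuhad* is /d/, which is non-nasal, so the suffix is -nib, giving *tuvuhadnib*.
*damiwen*: final consonant = /n/, a nasal → -i → *damiweni*.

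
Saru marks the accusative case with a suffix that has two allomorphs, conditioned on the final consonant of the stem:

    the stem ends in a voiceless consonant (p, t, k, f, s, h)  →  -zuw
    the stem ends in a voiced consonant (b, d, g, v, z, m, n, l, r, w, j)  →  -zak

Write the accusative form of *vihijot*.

vihijotzuw

*vihijot*: final consonant = /t/, voiceless → -zuw → *vihijotzuw*.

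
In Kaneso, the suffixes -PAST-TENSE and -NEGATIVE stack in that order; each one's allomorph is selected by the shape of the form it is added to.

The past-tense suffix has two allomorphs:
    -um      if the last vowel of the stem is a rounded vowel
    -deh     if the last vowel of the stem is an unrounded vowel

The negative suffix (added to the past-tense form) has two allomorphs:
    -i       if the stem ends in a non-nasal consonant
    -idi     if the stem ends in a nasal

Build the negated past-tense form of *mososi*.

The last vowel of *mososi* is /i/, which is an unrounded vowel, so the past-tense suffix is -deh, giving *mososideh*.
The past-tense form *mososideh*: final consonant = /h/, non-nasal → -i → *mososidehi*.

mososidehi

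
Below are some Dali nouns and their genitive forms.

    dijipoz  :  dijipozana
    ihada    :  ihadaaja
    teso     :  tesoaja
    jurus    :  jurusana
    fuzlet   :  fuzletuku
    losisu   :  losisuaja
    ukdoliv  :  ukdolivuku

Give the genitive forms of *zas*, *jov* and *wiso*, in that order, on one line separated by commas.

The suffix is conditioned by the final sound: -ana when the stem ends in a sibilant (*dijipoz*, *jurus*); -uku when the stem ends in a non-sibilant consonant (*fuzlet*, *ukdoliv*); -aja when the stem ends in a vowel (*ihada*, *teso*, *losisu*).
*zas* — final sound /s/ (a sibilant) → -ana → *zasana*.
*jov*: final sound = /v/, a non-sibilant consonant → -uku → *jovuku*.
*wiso*: final sound = /o/, a vowel → -aja → *wisoaja*.

zasana, jovuku, wisoaja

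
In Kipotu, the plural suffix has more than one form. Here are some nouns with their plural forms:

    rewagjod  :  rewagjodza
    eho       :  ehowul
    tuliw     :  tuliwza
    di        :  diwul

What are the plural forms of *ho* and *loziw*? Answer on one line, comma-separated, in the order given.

The pattern is consonant vs. vowel: -za when the stem ends in a consonant (*rewagjod*, *tuliw*); -wul when the stem ends in a vowel (*eho*, *di*).
The final sound of *ho* is /o/, which is a vowel, so the suffix is -wul, giving *howul*.
*loziw* — final sound /w/ (a consonant) → -za → *loziwza*.

howul, loziwza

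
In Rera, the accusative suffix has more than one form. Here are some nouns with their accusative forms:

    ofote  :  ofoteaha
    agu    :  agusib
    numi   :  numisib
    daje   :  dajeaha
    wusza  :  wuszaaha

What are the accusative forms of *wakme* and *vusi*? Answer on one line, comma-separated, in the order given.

The alternation tracks the last vowel of the stem — -sib when the last vowel of the stem is a high vowel (*agu*, *numi*); -aha when the last vowel of the stem is a non-high vowel (*ofote*, *daje*, *wusza*).
*wakme*: last vowel = /e/, a non-high vowel → -aha → *wakmeaha*.
*vusi*: last vowel = /i/, a high vowel → -sib → *vusisib*.

wakmeaha, vusisib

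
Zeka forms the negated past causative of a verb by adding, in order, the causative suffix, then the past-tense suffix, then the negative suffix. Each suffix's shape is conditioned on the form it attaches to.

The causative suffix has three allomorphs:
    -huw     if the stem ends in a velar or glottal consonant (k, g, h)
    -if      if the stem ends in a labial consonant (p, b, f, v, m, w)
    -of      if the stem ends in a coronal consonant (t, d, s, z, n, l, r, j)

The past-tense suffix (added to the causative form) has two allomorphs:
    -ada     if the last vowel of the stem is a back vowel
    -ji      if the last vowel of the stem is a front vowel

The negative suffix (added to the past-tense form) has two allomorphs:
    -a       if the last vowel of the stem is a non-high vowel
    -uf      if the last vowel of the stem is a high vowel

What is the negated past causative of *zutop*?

zutopifjiuf

The final consonant of *zutop* is /p/, which is labial, so the causative suffix is -if, giving *zutopif*.
The causative form *zutopif*: last vowel = /i/, a front vowel → -ji → *zutopifji*.
The past-tense form *zutopifji* — last vowel /i/ (a high vowel) → -uf → *zutopifjiuf*.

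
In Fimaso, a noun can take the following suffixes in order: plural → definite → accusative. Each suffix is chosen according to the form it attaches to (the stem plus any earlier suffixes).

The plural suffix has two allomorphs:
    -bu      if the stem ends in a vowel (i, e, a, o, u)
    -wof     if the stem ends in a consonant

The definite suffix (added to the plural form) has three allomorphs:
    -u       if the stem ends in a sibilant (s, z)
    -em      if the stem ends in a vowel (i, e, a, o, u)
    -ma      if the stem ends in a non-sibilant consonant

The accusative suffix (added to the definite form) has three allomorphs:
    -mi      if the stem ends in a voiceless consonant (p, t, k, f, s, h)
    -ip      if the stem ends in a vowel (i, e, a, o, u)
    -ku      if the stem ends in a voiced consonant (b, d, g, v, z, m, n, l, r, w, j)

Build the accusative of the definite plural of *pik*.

Since the final sound of *pik* is /k/ (a consonant), it takes -wof, giving *pikwof*.
The plural form *pikwof* — final sound /f/ (a non-sibilant consonant) → -ma → *pikwofma*.
Since the final sound of the definite form *pikwofma* is /a/ (a vowel), it takes -ip, giving *pikwofmaip*.

pikwofmaip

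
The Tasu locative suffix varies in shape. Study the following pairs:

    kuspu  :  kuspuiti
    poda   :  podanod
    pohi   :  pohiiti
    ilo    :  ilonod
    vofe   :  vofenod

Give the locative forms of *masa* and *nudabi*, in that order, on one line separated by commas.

masanod, nudabiiti

Looking at the last vowel of each stem: -iti when the last vowel of the stem is a high vowel (*kuspu*, *pohi*); -nod when the last vowel of the stem is a non-high vowel (*poda*, *ilo*, *vofe*).
Since the last vowel of *masa* is /a/ (a non-high vowel), it takes -nod, giving *masanod*.
*nudabi* — last vowel /i/ (a high vowel) → -iti → *nudabiiti*.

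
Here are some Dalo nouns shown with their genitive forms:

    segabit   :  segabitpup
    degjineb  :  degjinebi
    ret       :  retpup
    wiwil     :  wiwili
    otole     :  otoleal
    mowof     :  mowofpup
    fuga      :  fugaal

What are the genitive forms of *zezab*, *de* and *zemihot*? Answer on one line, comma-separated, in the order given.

The suffix is conditioned by the final sound: -pup when the stem ends in a voiceless consonant (*segabit*, *ret*, *mowof*); -i when the stem ends in a voiced consonant (*degjineb*, *wiwil*); -al when the stem ends in a vowel (*otole*, *fuga*).
*zezab* — final sound /b/ (a voiced consonant) → -i → *zezabi*.
*de* — final sound /e/ (a vowel) → -al → *deal*.
The final sound of *zemihot* is /t/, which is a voiceless consonant, so the suffix is -pup, giving *zemihotpup*.

zezabi, deal, zemihotpup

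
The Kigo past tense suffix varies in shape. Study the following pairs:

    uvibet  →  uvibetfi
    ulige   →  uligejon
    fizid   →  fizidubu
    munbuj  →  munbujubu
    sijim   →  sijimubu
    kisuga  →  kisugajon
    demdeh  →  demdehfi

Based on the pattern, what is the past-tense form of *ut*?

The suffix is conditioned by the final sound: -fi when the stem ends in a voiceless consonant (*uvibet*, *demdeh*); -ubu when the stem ends in a voiced consonant (*fizid*, *munbuj*, *sijim*); -jon when the stem ends in a vowel (*ulige*, *kisuga*).
*ut*: final sound = /t/, a voiceless consonant → -fi → *utfi*.

utfi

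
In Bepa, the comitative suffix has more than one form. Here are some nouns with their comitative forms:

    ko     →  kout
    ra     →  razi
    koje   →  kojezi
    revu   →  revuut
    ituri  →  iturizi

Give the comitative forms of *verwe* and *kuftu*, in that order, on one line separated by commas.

The pattern is rounding harmony: -ut when the last vowel of the stem is a rounded vowel (*ko*, *revu*); -zi when the last vowel of the stem is an unrounded vowel (*ra*, *koje*, *ituri*).
*verwe*: last vowel = /e/, an unrounded vowel → -zi → *verwezi*.
Since the last vowel of *kuftu* is /u/ (a rounded vowel), it takes -ut, giving *kuftuut*.

verwezi, kuftuut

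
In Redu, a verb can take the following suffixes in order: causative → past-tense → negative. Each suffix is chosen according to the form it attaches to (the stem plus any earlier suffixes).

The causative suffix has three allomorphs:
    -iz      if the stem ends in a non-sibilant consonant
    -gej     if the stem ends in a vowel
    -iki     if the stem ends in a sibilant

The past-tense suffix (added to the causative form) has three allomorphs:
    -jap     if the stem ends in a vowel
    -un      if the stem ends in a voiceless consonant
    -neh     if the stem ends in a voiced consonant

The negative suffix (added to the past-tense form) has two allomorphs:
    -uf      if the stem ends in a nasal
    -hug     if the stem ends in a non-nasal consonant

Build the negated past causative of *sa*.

sagejnehhug

*sa* — final sound /a/ (a vowel) → -gej → *sagej*.
Since the final sound of the causative form *sagej* is /j/ (a voiced consonant), it takes -neh, giving *sagejneh*.
The past-tense form *sagejneh* — final consonant /h/ (non-nasal) → -hug → *sagejnehhug*.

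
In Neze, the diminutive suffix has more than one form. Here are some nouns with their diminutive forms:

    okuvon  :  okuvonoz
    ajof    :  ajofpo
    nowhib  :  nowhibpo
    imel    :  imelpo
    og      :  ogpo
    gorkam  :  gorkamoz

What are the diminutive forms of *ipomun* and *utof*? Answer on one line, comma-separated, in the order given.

The alternation tracks the final consonant of the stem — -oz when the stem ends in a nasal (*okuvon*, *gorkam*); -po when the stem ends in a non-nasal consonant (*ajof*, *nowhib*, *imel*, *og*).
The final consonant of *ipomun* is /n/, which is a nasal, so the suffix is -oz, giving *ipomunoz*.
*utof*: final consonant = /f/, non-nasal → -po → *utofpo*.

ipomunoz, utofpo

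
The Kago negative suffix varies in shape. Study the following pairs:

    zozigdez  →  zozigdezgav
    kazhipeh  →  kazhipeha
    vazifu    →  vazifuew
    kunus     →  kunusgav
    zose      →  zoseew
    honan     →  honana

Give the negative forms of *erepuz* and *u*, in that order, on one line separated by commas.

Looking at the final sound of each stem: -gav when the stem ends in a sibilant (*zozigdez*, *kunus*); -a when the stem ends in a non-sibilant consonant (*kazhipeh*, *honan*); -ew when the stem ends in a vowel (*vazifu*, *zose*).
The final sound of *erepuz* is /z/, which is a sibilant, so the suffix is -gav, giving *erepuzgav*.
*u*: final sound = /u/, a vowel → -ew → *uew*.

erepuzgav, uew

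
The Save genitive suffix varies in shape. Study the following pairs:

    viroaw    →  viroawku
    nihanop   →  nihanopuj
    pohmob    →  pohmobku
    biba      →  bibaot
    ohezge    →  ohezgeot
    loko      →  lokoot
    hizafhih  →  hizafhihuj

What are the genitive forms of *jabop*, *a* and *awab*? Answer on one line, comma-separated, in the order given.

jabopuj, aot, awabku

The pattern is voicing of the final sound: -uj when the stem ends in a voiceless consonant (*nihanop*, *hizafhih*); -ku when the stem ends in a voiced consonant (*viroaw*, *pohmob*); -ot when the stem ends in a vowel (*biba*, *ohezge*, *loko*).
*jabop*: final sound = /p/, a voiceless consonant → -uj → *jabopuj*.
The final sound of *a* is /a/, which is a vowel, so the suffix is -ot, giving *aot*.
*awab* — final sound /b/ (a voiced consonant) → -ku → *awabku*.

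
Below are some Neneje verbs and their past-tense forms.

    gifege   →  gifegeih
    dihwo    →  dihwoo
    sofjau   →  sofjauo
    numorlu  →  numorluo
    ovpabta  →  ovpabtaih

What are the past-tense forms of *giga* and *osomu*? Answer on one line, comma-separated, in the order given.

The alternation tracks the last vowel of the stem — -o when the last vowel of the stem is a rounded vowel (*dihwo*, *sofjau*, *numorlu*); -ih when the last vowel of the stem is an unrounded vowel (*gifege*, *ovpabta*).
Since the last vowel of *giga* is /a/ (an unrounded vowel), it takes -ih, giving *gigaih*.
Since the last vowel of *osomu* is /u/ (a rounded vowel), it takes -o, giving *osomuo*.

gigaih, osomuo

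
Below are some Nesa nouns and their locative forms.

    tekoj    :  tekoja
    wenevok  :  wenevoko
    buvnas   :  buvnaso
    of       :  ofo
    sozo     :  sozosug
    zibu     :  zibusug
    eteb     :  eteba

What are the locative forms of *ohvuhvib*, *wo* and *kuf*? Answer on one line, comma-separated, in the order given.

Looking at the final sound of each stem: -o when the stem ends in a voiceless consonant (*wenevok*, *buvnas*, *of*); -a when the stem ends in a voiced consonant (*tekoj*, *eteb*); -sug when the stem ends in a vowel (*sozo*, *zibu*).
Since the final sound of *ohvuhvib* is /b/ (a voiced consonant), it takes -a, giving *ohvuhviba*.
The final sound of *wo* is /o/, which is a vowel, so the suffix is -sug, giving *wosug*.
*kuf*: final sound = /f/, a voiceless consonant → -o → *kufo*.

ohvuhviba, wosug, kufo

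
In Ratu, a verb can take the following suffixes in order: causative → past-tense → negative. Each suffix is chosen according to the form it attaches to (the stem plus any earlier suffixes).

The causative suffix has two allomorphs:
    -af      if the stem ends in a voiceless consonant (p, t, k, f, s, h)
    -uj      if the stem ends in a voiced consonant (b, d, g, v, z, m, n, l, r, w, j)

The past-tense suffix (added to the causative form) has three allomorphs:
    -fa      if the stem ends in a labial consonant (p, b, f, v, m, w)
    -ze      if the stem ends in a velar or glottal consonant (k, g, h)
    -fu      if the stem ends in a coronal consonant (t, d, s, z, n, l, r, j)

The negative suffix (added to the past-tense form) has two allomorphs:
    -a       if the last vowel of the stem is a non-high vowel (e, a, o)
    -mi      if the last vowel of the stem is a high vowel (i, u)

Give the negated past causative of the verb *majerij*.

majerijujfumi

*majerij*: final consonant = /j/, voiced → -uj → *majerijuj*.
The final consonant of the causative form *majerijuj* is /j/, which is coronal, so the past-tense suffix is -fu, giving *majerijujfu*.
The past-tense form *majerijujfu* — last vowel /u/ (a high vowel) → -mi → *majerijujfumi*.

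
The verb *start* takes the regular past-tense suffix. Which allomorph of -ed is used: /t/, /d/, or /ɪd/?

/ɪd/

The stem *start* ends in /t/ or /d/.
The -ed suffix is realized as /ɪd/ after /t, d/; as /t/ after other voiceless consonants; and as /d/ after other voiced sounds.
So -ed on *start* is pronounced /ɪd/.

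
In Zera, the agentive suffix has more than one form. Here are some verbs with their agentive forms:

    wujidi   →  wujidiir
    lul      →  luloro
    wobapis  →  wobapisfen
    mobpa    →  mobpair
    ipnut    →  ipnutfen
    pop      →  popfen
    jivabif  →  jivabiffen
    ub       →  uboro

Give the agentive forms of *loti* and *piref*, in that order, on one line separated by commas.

lotiir, pireffen

The pattern is voicing of the final sound: -fen when the stem ends in a voiceless consonant (*wobapis*, *ipnut*, *pop*, *jivabif*); -oro when the stem ends in a voiced consonant (*lul*, *ub*); -ir when the stem ends in a vowel (*wujidi*, *mobpa*).
The final sound of *loti* is /i/, which is a vowel, so the suffix is -ir, giving *lotiir*.
Since the final sound of *piref* is /f/ (a voiceless consonant), it takes -fen, giving *pireffen*.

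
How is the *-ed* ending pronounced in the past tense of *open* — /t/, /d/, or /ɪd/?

/d/

The stem *open* ends in a voiced sound other than /d/.
The -ed suffix is realized as /ɪd/ after /t, d/; as /t/ after other voiceless consonants; and as /d/ after other voiced sounds.
So -ed on *open* is pronounced /d/.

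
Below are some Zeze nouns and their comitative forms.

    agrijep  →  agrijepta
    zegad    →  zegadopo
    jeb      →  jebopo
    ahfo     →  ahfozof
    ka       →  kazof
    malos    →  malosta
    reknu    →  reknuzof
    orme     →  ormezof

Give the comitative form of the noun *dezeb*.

The suffix is conditioned by the final sound: -ta when the stem ends in a voiceless consonant (*agrijep*, *malos*); -opo when the stem ends in a voiced consonant (*zegad*, *jeb*); -zof when the stem ends in a vowel (*ahfo*, *ka*, *reknu*, *orme*).
The final sound of *dezeb* is /b/, which is a voiced consonant, so the suffix is -opo, giving *dezebopo*.

dezebopo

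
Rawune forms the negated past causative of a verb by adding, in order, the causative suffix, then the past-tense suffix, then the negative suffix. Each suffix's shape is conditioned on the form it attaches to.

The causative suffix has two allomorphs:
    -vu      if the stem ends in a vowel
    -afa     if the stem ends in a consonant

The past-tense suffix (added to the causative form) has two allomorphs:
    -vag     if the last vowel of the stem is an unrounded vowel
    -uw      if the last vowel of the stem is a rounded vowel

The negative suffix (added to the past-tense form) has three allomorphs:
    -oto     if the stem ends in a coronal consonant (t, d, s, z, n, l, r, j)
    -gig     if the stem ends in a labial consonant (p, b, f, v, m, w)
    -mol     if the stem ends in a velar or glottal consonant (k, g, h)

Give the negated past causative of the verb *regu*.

The final sound of *regu* is /u/, which is a vowel, so the causative suffix is -vu, giving *reguvu*.
The causative form *reguvu* — last vowel /u/ (a rounded vowel) → -uw → *reguvuuw*.
The past-tense form *reguvuuw* — final consonant /w/ (labial) → -gig → *reguvuuwgig*.

reguvuuwgig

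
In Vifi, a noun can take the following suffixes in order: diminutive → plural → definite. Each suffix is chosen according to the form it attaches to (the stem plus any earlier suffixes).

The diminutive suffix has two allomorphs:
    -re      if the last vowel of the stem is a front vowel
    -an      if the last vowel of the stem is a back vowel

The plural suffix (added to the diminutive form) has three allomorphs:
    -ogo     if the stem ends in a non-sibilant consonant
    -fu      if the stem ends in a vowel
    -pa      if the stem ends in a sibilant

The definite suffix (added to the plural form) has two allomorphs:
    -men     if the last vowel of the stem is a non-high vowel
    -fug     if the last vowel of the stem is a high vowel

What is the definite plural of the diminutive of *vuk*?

*vuk*: last vowel = /u/, a back vowel → -an → *vukan*.
The diminutive form *vukan* — final sound /n/ (a non-sibilant consonant) → -ogo → *vukanogo*.
Since the last vowel of the plural form *vukanogo* is /o/ (a non-high vowel), it takes -men, giving *vukanogomen*.

vukanogomen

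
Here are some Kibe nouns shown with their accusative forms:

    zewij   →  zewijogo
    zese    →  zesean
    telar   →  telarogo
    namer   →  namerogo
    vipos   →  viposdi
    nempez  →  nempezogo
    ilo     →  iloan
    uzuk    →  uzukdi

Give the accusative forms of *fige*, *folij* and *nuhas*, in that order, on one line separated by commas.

The alternation tracks the final sound of the stem — -di when the stem ends in a voiceless consonant (*vipos*, *uzuk*); -ogo when the stem ends in a voiced consonant (*zewij*, *telar*, *namer*, *nempez*); -an when the stem ends in a vowel (*zese*, *ilo*).
*fige*: final sound = /e/, a vowel → -an → *figean*.
The final sound of *folij* is /j/, which is a voiced consonant, so the suffix is -ogo, giving *folijogo*.
*nuhas* — final sound /s/ (a voiceless consonant) → -di → *nuhasdi*.

figean, folijogo, nuhasdi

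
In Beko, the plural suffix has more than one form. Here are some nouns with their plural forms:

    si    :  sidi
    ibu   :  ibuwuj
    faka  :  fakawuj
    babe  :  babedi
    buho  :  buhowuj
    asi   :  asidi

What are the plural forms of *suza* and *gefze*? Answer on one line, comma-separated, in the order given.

The suffix is conditioned by the last vowel: -di when the last vowel of the stem is a front vowel (*si*, *babe*, *asi*); -wuj when the last vowel of the stem is a back vowel (*ibu*, *faka*, *buho*).
The last vowel of *suza* is /a/, which is a back vowel, so the suffix is -wuj, giving *suzawuj*.
*gefze*: last vowel = /e/, a front vowel → -di → *gefzedi*.

suzawuj, gefzedi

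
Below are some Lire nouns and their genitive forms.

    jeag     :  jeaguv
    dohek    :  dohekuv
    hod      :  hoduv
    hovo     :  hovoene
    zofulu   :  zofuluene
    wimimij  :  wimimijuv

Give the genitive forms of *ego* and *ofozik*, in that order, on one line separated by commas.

egoene, ofozikuv

The alternation tracks the final sound of the stem — -uv when the stem ends in a consonant (*jeag*, *dohek*, *hod*, *wimimij*); -ene when the stem ends in a vowel (*hovo*, *zofulu*).
*ego* — final sound /o/ (a vowel) → -ene → *egoene*.
*ofozik*: final sound = /k/, a consonant → -uv → *ofozikuv*.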